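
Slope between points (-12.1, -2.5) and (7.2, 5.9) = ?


dy = 5.9 + 2.5 = 8.4
dx = 7.2 + 12.1 = 19.3
m = 8.4/19.3 = 0.4352

m = 0.4352


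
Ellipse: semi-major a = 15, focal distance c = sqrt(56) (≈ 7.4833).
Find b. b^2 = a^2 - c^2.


b^2 = 15^2 - (sqrt(56))^2 = 225 - 56 = 169
b = sqrt(169) = 13

b = 13


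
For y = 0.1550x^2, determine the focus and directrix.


a = 0.1550
1/(4a) = 1.6129
Focus = (0, 1.6129)
Directrix: y = -1.6129

Focus = (0, 1.6129), Directrix: y = -1.6129


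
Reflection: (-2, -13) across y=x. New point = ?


Reflection rule for y=x: (y, x)
(-2, -13) -> (-13, -2)

(-13, -2)


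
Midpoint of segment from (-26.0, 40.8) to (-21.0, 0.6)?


Mx = (-26.0 - 21.0)/2 = -47.0/2 = -23.5000
My = (40.8 + 0.6)/2 = 41.4/2 = 20.7000

(-23.5000, 20.7000)


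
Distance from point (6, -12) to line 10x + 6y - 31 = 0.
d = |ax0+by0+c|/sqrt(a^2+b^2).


|10*6 + 6*(-12) - 31| = |-43| = 43
sqrt(100 + 36) = sqrt(136) = 11.6619
d = 43/sqrt(136) = 3.6872

3.6872


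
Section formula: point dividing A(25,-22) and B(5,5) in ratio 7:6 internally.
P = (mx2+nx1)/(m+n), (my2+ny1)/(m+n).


Px = (7*5 + 6*25)/13 = 185/13 = 14.2308
Py = (7*5 + 6*(-22))/13 = -97/13 = -7.4615

P = (14.2308, -7.4615)


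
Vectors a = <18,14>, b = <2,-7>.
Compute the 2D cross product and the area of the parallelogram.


cross = 18*(-7) - 14*2 = -126 - 28 = -154
Parallelogram area = |-154| = 154

cross = -154, parallelogram area = 154


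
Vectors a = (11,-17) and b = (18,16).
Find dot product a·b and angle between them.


a·b = 11*18 - 17*16 = 198 - 272 = -74
|a| = sqrt(121+289) = 20.2485
|b| = sqrt(324+256) = 24.0832
cos(theta) = -74/(sqrt(410)*sqrt(580)) = -74/sqrt(237800) = -0.151749
theta = arccos(-74/sqrt(237800)) = 98.7283 degrees

a·b = -74, theta = 98.7283 deg


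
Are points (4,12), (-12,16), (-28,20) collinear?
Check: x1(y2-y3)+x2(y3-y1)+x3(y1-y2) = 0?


4*(16-20) - 12*(20-12) - 28*(12-16)
= -16 - 96 + 112 = 0

Yes, collinear (determinant = 0)


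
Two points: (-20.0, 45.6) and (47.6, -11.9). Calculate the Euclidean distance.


dx = 47.6 + 20.0 = 67.6
dy = -11.9 - 45.6 = -57.5
d = sqrt(4569.76 + 3306.25) = sqrt(7876.01) = 88.7469

88.7469


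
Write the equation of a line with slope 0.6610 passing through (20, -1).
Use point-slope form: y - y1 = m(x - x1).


y + 1 = 0.6610(x - 20)
y = 0.6610x - 1 - 0.6610*20
y = 0.6610x - 14.2200

y = 0.6610x - 14.2200


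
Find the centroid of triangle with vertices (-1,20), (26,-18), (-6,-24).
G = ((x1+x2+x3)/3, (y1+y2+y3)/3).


Gx = (-1+26- 6)/3 = 19/3 = 6.3333
Gy = (20- 18- 24)/3 = -22/3 = -7.3333

G = (6.3333, -7.3333)


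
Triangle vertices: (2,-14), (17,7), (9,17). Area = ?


2*(7-17) = -20
17*(17+ 14) = 527
9*(-14-7) = -189
sum = 318
Area = |318|/2 = 159.0000

159.0000 sq units


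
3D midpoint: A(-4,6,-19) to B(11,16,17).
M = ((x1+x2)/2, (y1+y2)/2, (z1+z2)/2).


Mx = (-4+11)/2 = 3.5000
My = (6+16)/2 = 11.0000
Mz = (-19+17)/2 = -1.0000

M = (3.5000, 11.0000, -1.0000)


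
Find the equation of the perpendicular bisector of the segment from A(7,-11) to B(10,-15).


Midpoint = (8.5, -13)
Slope of AB = dy/dx = -4/3 = -1.3333
Perp slope = -dx/dy = 3/4 = 0.7500
b = My - (perp slope)*Mx = -13 + (3*8.5)/(-4) = -13 - 6.3750 = -19.3750

y = 0.7500x - 19.3750


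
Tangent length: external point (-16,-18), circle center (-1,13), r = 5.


d = sqrt((-16+ 1)^2 + (-18-13)^2) = sqrt(225+961) = 34.4384
L = sqrt(1186.0000 - 25) = sqrt(1161.0000) = 34.0735

34.0735


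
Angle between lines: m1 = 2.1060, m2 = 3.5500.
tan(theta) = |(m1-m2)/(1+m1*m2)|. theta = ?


m1-m2 = -1.444
1+m1*m2 = 8.4763
tan(theta) = |-1.444/8.4763| = 0.170357
theta = arctan(|-1.444/8.4763|) = 9.6679 degrees (acute angle)

9.6679 degrees


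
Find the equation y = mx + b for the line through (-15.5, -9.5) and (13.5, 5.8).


m = (15.3)/(29.0) = 0.5276
b = y1 - m*x1 = -9.5 - (15.3*(-15.5))/(29.0) = -9.5 + 8.1776 = -1.3224

y = 0.5276x - 1.3224


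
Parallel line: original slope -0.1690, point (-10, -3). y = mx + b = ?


Parallel lines have equal slopes.
m2 = -0.1690
b2 = -3 + 0.1690*(-10) = -4.6900

y = -0.1690x - 4.6900


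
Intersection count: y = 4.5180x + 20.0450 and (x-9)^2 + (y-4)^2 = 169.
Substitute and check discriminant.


Substitute y = 4.5180x + 20.0450: (x-9)^2 + (4.5180x+20.0450-4)^2 = 169
Expand to Ax^2 + Bx + C = 0, where b-k = 16.045
A = 1+m^2 = 21.412324
B = 2(m(b-k) - h) = 2(4.5180*16.045 - 9) = 126.98262
C = h^2 + (b-k)^2 - r^2 = 81 + 257.442025 - 169 = 169.442025
disc = B^2-4AC = 16124.5858 - 14512.5902 = 1611.9956
disc > 0

2 intersection points


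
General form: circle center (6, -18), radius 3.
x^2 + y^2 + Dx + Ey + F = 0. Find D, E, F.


(x-6)^2 + (y+ 18)^2 = 3^2
D = -2h = -12, E = -2k = 36
F = h^2+k^2-r^2 = 36+324-9 = 351

D = -12, E = 36, F = 351


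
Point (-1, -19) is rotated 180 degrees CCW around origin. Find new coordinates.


cos(180) = -1, sin(180) = 0
x' = -1*(-1) + 19*0 = 1
y' = -1*0 - 19*(-1) = 19

(1, 19)


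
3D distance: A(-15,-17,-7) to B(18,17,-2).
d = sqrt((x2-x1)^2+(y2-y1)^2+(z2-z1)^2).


dx=33, dy=34, dz=5
d = sqrt(1089+1156+25) = sqrt(2270) = 47.6445

47.6445


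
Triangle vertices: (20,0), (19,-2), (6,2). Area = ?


20*(-2-2) = -80
19*(2-0) = 38
6*(0+ 2) = 12
sum = -30
Area = |-30|/2 = 15.0000

15.0000 sq units


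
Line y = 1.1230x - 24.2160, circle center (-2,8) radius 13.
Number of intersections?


Substitute y = 1.1230x - 24.2160: (x+ 2)^2 + (1.1230x- 24.2160-8)^2 = 169
Expand to Ax^2 + Bx + C = 0, where b-k = -32.216
A = 1+m^2 = 2.261129
B = 2(m(b-k) - h) = 2(1.1230*(-32.216) + 2) = -68.357136
C = h^2 + (b-k)^2 - r^2 = 4 + 1037.870656 - 169 = 872.870656
disc = B^2-4AC = 4672.6980 - 7894.6926 = -3221.9946
disc < 0

0 intersection points


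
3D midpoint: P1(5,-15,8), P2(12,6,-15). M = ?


Mx = (5+12)/2 = 8.5000
My = (-15+6)/2 = -4.5000
Mz = (8- 15)/2 = -3.5000

M = (8.5000, -4.5000, -3.5000)


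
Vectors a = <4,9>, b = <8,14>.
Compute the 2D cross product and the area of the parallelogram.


cross = 4*14 - 9*8 = 56 - 72 = -16
Parallelogram area = |-16| = 16

cross = -16, parallelogram area = 16


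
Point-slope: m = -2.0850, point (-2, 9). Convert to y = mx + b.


y - 9 = -2.0850(x + 2)
y = -2.0850x + 9 + 2.0850*(-2)
y = -2.0850x + 4.8300

y = -2.0850x + 4.8300


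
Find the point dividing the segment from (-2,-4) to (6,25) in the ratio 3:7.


Px = (3*6 + 7*(-2))/10 = 4/10 = 0.4000
Py = (3*25 + 7*(-4))/10 = 47/10 = 4.7000

P = (0.4000, 4.7000)


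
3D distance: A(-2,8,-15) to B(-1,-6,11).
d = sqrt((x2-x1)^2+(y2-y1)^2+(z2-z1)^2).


dx=1, dy=-14, dz=26
d = sqrt(1+196+676) = sqrt(873) = 29.5466

29.5466


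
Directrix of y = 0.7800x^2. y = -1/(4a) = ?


a = 0.7800
1/(4a) = 0.3205
directrix: y = -0.3205 = -0.3205

y = -0.3205


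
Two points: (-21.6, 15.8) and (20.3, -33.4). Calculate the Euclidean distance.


dx = 20.3 + 21.6 = 41.9
dy = -33.4 - 15.8 = -49.2
d = sqrt(1755.61 + 2420.64) = sqrt(4176.25) = 64.6239

64.6239


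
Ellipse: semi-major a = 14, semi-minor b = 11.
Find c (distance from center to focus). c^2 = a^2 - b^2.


c^2 = 14^2 - 11^2 = 196 - 121 = 75
c = sqrt(75) = 8.6603

c = 8.6603


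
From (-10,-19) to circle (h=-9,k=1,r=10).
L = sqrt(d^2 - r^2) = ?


d = sqrt((-10+ 9)^2 + (-19-1)^2) = sqrt(1+400) = 20.0250
L = sqrt(401.0000 - 100) = sqrt(301.0000) = 17.3494

17.3494


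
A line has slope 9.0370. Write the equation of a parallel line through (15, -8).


Parallel lines have equal slopes.
m2 = 9.0370
b2 = -8 - 9.0370*15 = -143.5550

y = 9.0370x - 143.5550


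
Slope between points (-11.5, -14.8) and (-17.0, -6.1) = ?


dy = -6.1 + 14.8 = 8.7
dx = -17.0 + 11.5 = -5.5
m = 8.7/(-5.5) = -1.5818

m = -1.5818


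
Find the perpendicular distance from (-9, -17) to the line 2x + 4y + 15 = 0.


|2*(-9) + 4*(-17) + 15| = |-71| = 71
sqrt(4 + 16) = sqrt(20) = 4.4721
d = 71/sqrt(20) = 15.8761

15.8761


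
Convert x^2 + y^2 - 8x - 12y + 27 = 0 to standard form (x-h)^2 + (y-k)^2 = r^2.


h = -D/2 = 8/2 = 4
k = -E/2 = 12/2 = 6
r^2 = h^2 + k^2 - F = 16 + 36 - 27 = 25
r = 5

Center (4, 6), radius = 5


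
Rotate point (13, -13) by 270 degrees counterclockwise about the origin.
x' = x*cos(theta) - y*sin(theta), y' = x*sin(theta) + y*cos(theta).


cos(270) = 0, sin(270) = -1
x' = 13*0 + 13*(-1) = -13
y' = 13*(-1) - 13*0 = -13

(-13, -13)


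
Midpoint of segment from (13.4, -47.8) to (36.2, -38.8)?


Mx = (13.4 + 36.2)/2 = 49.6/2 = 24.8000
My = (-47.8 - 38.8)/2 = -86.6/2 = -43.3000

(24.8000, -43.3000)


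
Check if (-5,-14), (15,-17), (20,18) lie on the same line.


-5*(-17-18) + 15*(18+ 14) + 20*(-14+ 17)
= 175 + 480 + 60 = 715

No, not collinear (determinant = 715)


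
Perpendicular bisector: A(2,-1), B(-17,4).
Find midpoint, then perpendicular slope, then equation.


Midpoint = (-7.5, 1.5)
Slope of AB = dy/dx = 5/(-19) = -0.2632
Perp slope = -dx/dy = 19/5 = 3.8000
b = My - (perp slope)*Mx = 1.5 + (-19*(-7.5))/5 = 1.5 + 28.5000 = 30.0000

y = 3.8000x + 30.0000


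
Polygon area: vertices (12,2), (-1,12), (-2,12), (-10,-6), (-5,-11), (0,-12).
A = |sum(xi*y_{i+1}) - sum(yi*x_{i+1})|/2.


sum(xi*y_{i+1}) = 12*12 - 1*12 - 2*(-6) - 10*(-11) - 5*(-12) + 0*2 = 314
sum(yi*x_{i+1}) = 2*(-1) + 12*(-2) + 12*(-10) - 6*(-5) - 11*0 - 12*12 = -260
Area = |314 + 260|/2 = 574/2 = 287.0000

287.0000 sq units


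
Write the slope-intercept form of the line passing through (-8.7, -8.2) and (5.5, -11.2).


m = (-3.0)/(14.2) = -0.2113
b = y1 - m*x1 = -8.2 - (-3.0*(-8.7))/(14.2) = -8.2 - 1.8380 = -10.0380

y = -0.2113x - 10.0380


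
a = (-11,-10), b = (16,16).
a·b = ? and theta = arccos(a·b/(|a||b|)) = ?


a·b = -11*16 - 10*16 = -176 - 160 = -336
|a| = sqrt(121+100) = 14.8661
|b| = sqrt(256+256) = 22.6274
cos(theta) = -336/(sqrt(221)*sqrt(512)) = -336/sqrt(113152) = -0.998868
theta = arccos(-336/sqrt(113152)) = 177.2737 degrees

a·b = -336, theta = 177.2737 deg


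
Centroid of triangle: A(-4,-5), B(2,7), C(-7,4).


Gx = (-4+2- 7)/3 = -9/3 = -3.0000
Gy = (-5+7+4)/3 = 6/3 = 2.0000

G = (-3.0000, 2.0000)


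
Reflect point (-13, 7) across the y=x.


Reflection rule for y=x: (y, x)
(-13, 7) -> (7, -13)

(7, -13)


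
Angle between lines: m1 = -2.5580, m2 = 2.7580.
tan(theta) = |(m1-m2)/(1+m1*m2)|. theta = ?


m1-m2 = -5.316
1+m1*m2 = -6.054964
tan(theta) = |-5.316/(-6.054964)| = 0.877957
theta = arctan(|-5.316/(-6.054964)|) = 41.2818 degrees (acute angle)

41.2818 degrees


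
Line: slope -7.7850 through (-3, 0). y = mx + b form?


y - 0 = -7.7850(x + 3)
y = -7.7850x + 0 + 7.7850*(-3)
y = -7.7850x - 23.3550

y = -7.7850x - 23.3550


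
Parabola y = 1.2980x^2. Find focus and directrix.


a = 1.2980
1/(4a) = 0.1926
Focus = (0, 0.1926)
Directrix: y = -0.1926

Focus = (0, 0.1926), Directrix: y = -0.1926


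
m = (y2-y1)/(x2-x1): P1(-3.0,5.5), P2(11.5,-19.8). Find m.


dy = -19.8 - 5.5 = -25.3
dx = 11.5 + 3.0 = 14.5
m = -25.3/14.5 = -1.7448

m = -1.7448


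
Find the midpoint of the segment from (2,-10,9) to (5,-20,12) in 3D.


Mx = (2+5)/2 = 3.5000
My = (-10- 20)/2 = -15.0000
Mz = (9+12)/2 = 10.5000

M = (3.5000, -15.0000, 10.5000)


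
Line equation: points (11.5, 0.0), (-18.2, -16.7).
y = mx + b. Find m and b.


m = (-16.7)/(-29.7) = 0.5623
b = y1 - m*x1 = 0.0 - (-16.7*11.5)/(-29.7) = 0.0 - 6.4663 = -6.4663

y = 0.5623x - 6.4663


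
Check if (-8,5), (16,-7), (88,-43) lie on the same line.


-8*(-7+ 43) + 16*(-43-5) + 88*(5+ 7)
= -288 - 768 + 1056 = 0

Yes, collinear (determinant = 0)


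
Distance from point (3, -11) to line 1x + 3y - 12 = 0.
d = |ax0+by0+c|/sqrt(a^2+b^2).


|1*3 + 3*(-11) - 12| = |-42| = 42
sqrt(1 + 9) = sqrt(10) = 3.1623
d = 42/sqrt(10) = 13.2816

13.2816


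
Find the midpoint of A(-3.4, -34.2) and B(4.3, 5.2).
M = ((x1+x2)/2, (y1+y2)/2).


Mx = (-3.4 + 4.3)/2 = 0.9/2 = 0.4500
My = (-34.2 + 5.2)/2 = -29/2 = -14.5000

(0.4500, -14.5000)


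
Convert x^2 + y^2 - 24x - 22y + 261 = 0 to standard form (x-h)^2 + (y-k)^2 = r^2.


h = -D/2 = 24/2 = 12
k = -E/2 = 22/2 = 11
r^2 = h^2 + k^2 - F = 144 + 121 - 261 = 4
r = 2

Center (12, 11), radius = 2


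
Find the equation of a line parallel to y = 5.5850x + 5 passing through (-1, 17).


Parallel lines have equal slopes.
m2 = 5.5850
b2 = 17 - 5.5850*(-1) = 22.5850

y = 5.5850x + 22.5850


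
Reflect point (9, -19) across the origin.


Reflection rule for origin: (-x, -y)
(9, -19) -> (-9, 19)

(-9, 19)


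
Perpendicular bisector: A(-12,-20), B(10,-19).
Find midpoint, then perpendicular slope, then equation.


Midpoint = (-1, -19.5)
Slope of AB = dy/dx = 1/22 = 0.0455
Perp slope = -dx/dy = -22/1 = -22.0000
b = My - (perp slope)*Mx = -19.5 + (22*(-1))/1 = -19.5 - 22.0000 = -41.5000

y = -22.0000x - 41.5000


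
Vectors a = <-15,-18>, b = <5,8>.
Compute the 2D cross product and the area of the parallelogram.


cross = -15*8 + 18*5 = -120 + 90 = -30
Parallelogram area = |-30| = 30

cross = -30, parallelogram area = 30


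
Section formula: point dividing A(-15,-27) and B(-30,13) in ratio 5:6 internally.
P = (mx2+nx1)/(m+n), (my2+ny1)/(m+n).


Px = (5*(-30) + 6*(-15))/11 = -240/11 = -21.8182
Py = (5*13 + 6*(-27))/11 = -97/11 = -8.8182

P = (-21.8182, -8.8182)


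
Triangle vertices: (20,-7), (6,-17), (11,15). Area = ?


20*(-17-15) = -640
6*(15+ 7) = 132
11*(-7+ 17) = 110
sum = -398
Area = |-398|/2 = 199.0000

199.0000 sq units


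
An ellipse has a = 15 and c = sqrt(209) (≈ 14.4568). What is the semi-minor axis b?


b^2 = 15^2 - (sqrt(209))^2 = 225 - 209 = 16
b = sqrt(16) = 4

b = 4


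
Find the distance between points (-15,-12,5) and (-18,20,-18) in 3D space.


dx=-3, dy=32, dz=-23
d = sqrt(9+1024+529) = sqrt(1562) = 39.5221

39.5221


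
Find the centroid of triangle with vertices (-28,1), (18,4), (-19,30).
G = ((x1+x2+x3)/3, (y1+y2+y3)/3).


Gx = (-28+18- 19)/3 = -29/3 = -9.6667
Gy = (1+4+30)/3 = 35/3 = 11.6667

G = (-9.6667, 11.6667)


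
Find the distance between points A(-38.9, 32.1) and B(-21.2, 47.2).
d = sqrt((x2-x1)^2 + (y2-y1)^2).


dx = -21.2 + 38.9 = 17.7
dy = 47.2 - 32.1 = 15.1
d = sqrt(313.29 + 228.01) = sqrt(541.3) = 23.2659

23.2659


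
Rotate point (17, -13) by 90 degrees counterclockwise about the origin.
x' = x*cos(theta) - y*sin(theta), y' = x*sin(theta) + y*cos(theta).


cos(90) = 0, sin(90) = 1
x' = 17*0 + 13*1 = 13
y' = 17*1 - 13*0 = 17

(13, 17)


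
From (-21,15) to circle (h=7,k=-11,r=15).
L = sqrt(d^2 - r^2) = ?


d = sqrt((-21-7)^2 + (15+ 11)^2) = sqrt(784+676) = 38.2099
L = sqrt(1460.0000 - 225) = sqrt(1235.0000) = 35.1426

35.1426


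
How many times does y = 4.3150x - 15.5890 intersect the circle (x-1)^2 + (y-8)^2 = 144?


Substitute y = 4.3150x - 15.5890: (x-1)^2 + (4.3150x- 15.5890-8)^2 = 144
Expand to Ax^2 + Bx + C = 0, where b-k = -23.589
A = 1+m^2 = 19.619225
B = 2(m(b-k) - h) = 2(4.3150*(-23.589) - 1) = -205.57307
C = h^2 + (b-k)^2 - r^2 = 1 + 556.440921 - 144 = 413.440921
disc = B^2-4AC = 42260.2871 - 32445.5618 = 9814.7253
disc > 0

2 intersection points


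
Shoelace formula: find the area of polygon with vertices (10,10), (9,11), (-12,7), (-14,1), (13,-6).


sum(xi*y_{i+1}) = 10*11 + 9*7 - 12*1 - 14*(-6) + 13*10 = 375
sum(yi*x_{i+1}) = 10*9 + 11*(-12) + 7*(-14) + 1*13 - 6*10 = -187
Area = |375 + 187|/2 = 562/2 = 281.0000

281.0000 sq units


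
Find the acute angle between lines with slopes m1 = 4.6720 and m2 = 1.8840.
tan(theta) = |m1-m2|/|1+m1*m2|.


m1-m2 = 2.788
1+m1*m2 = 9.802048
tan(theta) = |2.788/9.802048| = 0.284430
theta = arctan(|2.788/9.802048|) = 15.8774 degrees (acute angle)

15.8774 degrees


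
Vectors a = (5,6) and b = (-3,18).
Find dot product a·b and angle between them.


a·b = 5*(-3) + 6*18 = -15 + 108 = 93
|a| = sqrt(25+36) = 7.8102
|b| = sqrt(9+324) = 18.2483
cos(theta) = 93/(sqrt(61)*sqrt(333)) = 93/sqrt(20313) = 0.652523
theta = arccos(93/sqrt(20313)) = 49.2679 degrees

a·b = 93, theta = 49.2679 deg


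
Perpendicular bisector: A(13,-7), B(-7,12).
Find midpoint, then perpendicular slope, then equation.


Midpoint = (3, 2.5)
Slope of AB = dy/dx = 19/(-20) = -0.9500
Perp slope = -dx/dy = 20/19 = 1.0526
b = My - (perp slope)*Mx = 2.5 + (-20*3)/19 = 2.5 - 3.1579 = -0.6579

y = 1.0526x - 0.6579


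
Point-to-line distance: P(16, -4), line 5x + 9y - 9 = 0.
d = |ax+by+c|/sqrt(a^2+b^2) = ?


|5*16 + 9*(-4) - 9| = |35| = 35
sqrt(25 + 81) = sqrt(106) = 10.2956
d = 35/sqrt(106) = 3.3995

3.3995


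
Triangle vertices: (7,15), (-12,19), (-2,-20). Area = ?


7*(19+ 20) = 273
-12*(-20-15) = 420
-2*(15-19) = 8
sum = 701
Area = |701|/2 = 350.5000

350.5000 sq units


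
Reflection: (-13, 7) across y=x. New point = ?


Reflection rule for y=x: (y, x)
(-13, 7) -> (7, -13)

(7, -13)


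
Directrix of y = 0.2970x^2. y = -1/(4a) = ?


a = 0.2970
1/(4a) = 0.8418
directrix: y = -0.8418 = -0.8418

y = -0.8418


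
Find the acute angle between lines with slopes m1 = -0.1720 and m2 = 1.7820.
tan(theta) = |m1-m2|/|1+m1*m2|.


m1-m2 = -1.954
1+m1*m2 = 0.693496
tan(theta) = |-1.954/0.693496| = 2.817608
theta = arctan(|-1.954/0.693496|) = 70.4597 degrees (acute angle)

70.4597 degrees


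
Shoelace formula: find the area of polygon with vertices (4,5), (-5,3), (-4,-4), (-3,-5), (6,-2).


sum(xi*y_{i+1}) = 4*3 - 5*(-4) - 4*(-5) - 3*(-2) + 6*5 = 88
sum(yi*x_{i+1}) = 5*(-5) + 3*(-4) - 4*(-3) - 5*6 - 2*4 = -63
Area = |88 + 63|/2 = 151/2 = 75.5000

75.5000 sq units


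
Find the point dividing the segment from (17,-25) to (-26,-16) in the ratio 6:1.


Px = (6*(-26) + 1*17)/7 = -139/7 = -19.8571
Py = (6*(-16) + 1*(-25))/7 = -121/7 = -17.2857

P = (-19.8571, -17.2857)


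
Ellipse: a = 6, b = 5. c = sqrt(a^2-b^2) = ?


c^2 = 6^2 - 5^2 = 36 - 25 = 11
c = sqrt(11) = 3.3166

c = 3.3166


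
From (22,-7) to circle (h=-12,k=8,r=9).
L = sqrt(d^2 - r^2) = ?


d = sqrt((22+ 12)^2 + (-7-8)^2) = sqrt(1156+225) = 37.1618
L = sqrt(1381.0000 - 81) = sqrt(1300.0000) = 36.0555

36.0555


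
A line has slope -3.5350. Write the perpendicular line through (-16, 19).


Perpendicular slope = -1/m1 = -1/(-3.5350) = 0.2829
b2 = y0 - m2*x0 = 19 - 16/(-3.5350) = 19 + 4.5262 = 23.5262

y = 0.2829x + 23.5262


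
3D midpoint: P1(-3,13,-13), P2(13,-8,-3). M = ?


Mx = (-3+13)/2 = 5.0000
My = (13- 8)/2 = 2.5000
Mz = (-13- 3)/2 = -8.0000

M = (5.0000, 2.5000, -8.0000)


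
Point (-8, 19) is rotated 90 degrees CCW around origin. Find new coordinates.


cos(90) = 0, sin(90) = 1
x' = -8*0 - 19*1 = -19
y' = -8*1 + 19*0 = -8

(-19, -8)


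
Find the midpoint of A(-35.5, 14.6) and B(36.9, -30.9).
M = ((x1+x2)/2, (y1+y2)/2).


Mx = (-35.5 + 36.9)/2 = 1.4/2 = 0.7000
My = (14.6 - 30.9)/2 = -16.3/2 = -8.1500

(0.7000, -8.1500)


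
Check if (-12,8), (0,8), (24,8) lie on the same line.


-12*(8-8) + 0*(8-8) + 24*(8-8)
= 0 + 0 + 0 = 0

Yes, collinear (determinant = 0)


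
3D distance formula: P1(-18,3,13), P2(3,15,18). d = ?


dx=21, dy=12, dz=5
d = sqrt(441+144+25) = sqrt(610) = 24.6982

24.6982


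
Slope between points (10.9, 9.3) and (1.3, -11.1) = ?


dy = -11.1 - 9.3 = -20.4
dx = 1.3 - 10.9 = -9.6
m = -20.4/(-9.6) = 2.1250

m = 2.1250


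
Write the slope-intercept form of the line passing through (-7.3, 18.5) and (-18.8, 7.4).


m = (-11.1)/(-11.5) = 0.9652
b = y1 - m*x1 = 18.5 - (-11.1*(-7.3))/(-11.5) = 18.5 + 7.0461 = 25.5461

y = 0.9652x + 25.5461


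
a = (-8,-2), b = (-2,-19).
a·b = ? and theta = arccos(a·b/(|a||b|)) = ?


a·b = -8*(-2) - 2*(-19) = 16 + 38 = 54
|a| = sqrt(64+4) = 8.2462
|b| = sqrt(4+361) = 19.1050
cos(theta) = 54/(sqrt(68)*sqrt(365)) = 54/sqrt(24820) = 0.342762
theta = arccos(54/sqrt(24820)) = 69.9548 degrees

a·b = 54, theta = 69.9548 deg


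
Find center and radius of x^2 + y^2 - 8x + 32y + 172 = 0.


h = -D/2 = 8/2 = 4
k = -E/2 = -32/2 = -16
r^2 = h^2 + k^2 - F = 16 + 256 - 172 = 100
r = 10

Center (4, -16), radius = 10


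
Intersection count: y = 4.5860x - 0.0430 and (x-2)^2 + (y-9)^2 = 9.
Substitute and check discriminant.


Substitute y = 4.5860x - 0.0430: (x-2)^2 + (4.5860x- 0.0430-9)^2 = 9
Expand to Ax^2 + Bx + C = 0, where b-k = -9.043
A = 1+m^2 = 22.031396
B = 2(m(b-k) - h) = 2(4.5860*(-9.043) - 2) = -86.942396
C = h^2 + (b-k)^2 - r^2 = 4 + 81.775849 - 9 = 76.775849
disc = B^2-4AC = 7558.9802 - 6765.9165 = 793.0637
disc > 0

2 intersection points


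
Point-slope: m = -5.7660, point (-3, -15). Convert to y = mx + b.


y + 15 = -5.7660(x + 3)
y = -5.7660x - 15 + 5.7660*(-3)
y = -5.7660x - 32.2980

y = -5.7660x - 32.2980


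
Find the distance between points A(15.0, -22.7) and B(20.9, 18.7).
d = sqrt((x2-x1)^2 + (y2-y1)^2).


dx = 20.9 - 15.0 = 5.9
dy = 18.7 + 22.7 = 41.4
d = sqrt(34.81 + 1713.96) = sqrt(1748.77) = 41.8183

41.8183


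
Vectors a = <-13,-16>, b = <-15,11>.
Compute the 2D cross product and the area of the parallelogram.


cross = -13*11 + 16*(-15) = -143 - 240 = -383
Parallelogram area = |-383| = 383

cross = -383, parallelogram area = 383


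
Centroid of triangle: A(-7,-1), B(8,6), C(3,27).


Gx = (-7+8+3)/3 = 4/3 = 1.3333
Gy = (-1+6+27)/3 = 32/3 = 10.6667

G = (1.3333, 10.6667)


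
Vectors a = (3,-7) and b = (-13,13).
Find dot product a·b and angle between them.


a·b = 3*(-13) - 7*13 = -39 - 91 = -130
|a| = sqrt(9+49) = 7.6158
|b| = sqrt(169+169) = 18.3848
cos(theta) = -130/(sqrt(58)*sqrt(338)) = -130/sqrt(19604) = -0.928477
theta = arccos(-130/sqrt(19604)) = 158.1986 degrees

a·b = -130, theta = 158.1986 deg


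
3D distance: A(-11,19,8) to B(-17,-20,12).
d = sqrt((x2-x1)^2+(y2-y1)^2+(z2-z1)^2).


dx=-6, dy=-39, dz=4
d = sqrt(36+1521+16) = sqrt(1573) = 39.6611

39.6611


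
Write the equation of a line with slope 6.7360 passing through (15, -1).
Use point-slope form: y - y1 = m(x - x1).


y + 1 = 6.7360(x - 15)
y = 6.7360x - 1 - 6.7360*15
y = 6.7360x - 102.0400

y = 6.7360x - 102.0400


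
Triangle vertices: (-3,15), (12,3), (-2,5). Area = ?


-3*(3-5) = 6
12*(5-15) = -120
-2*(15-3) = -24
sum = -138
Area = |-138|/2 = 69.0000

69.0000 sq units


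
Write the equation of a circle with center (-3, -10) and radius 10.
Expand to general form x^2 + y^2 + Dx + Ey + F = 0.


(x+ 3)^2 + (y+ 10)^2 = 10^2
D = -2h = 6, E = -2k = 20
F = h^2+k^2-r^2 = 9+100-100 = 9

x^2 + y^2 + 6x + 20y + 9 = 0


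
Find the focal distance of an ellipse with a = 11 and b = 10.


c^2 = 11^2 - 10^2 = 121 - 100 = 21
c = sqrt(21) = 4.5826

c = 4.5826


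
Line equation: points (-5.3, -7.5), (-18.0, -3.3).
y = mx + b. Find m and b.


m = (4.2)/(-12.7) = -0.3307
b = y1 - m*x1 = -7.5 - (4.2*(-5.3))/(-12.7) = -7.5 - 1.7528 = -9.2528

y = -0.3307x - 9.2528


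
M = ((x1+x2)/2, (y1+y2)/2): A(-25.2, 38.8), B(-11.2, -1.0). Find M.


Mx = (-25.2 - 11.2)/2 = -36.4/2 = -18.2000
My = (38.8 - 1.0)/2 = 37.8/2 = 18.9000

(-18.2000, 18.9000)


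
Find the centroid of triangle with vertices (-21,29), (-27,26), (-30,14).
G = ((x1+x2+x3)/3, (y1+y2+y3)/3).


Gx = (-21- 27- 30)/3 = -78/3 = -26.0000
Gy = (29+26+14)/3 = 69/3 = 23.0000

G = (-26.0000, 23.0000)


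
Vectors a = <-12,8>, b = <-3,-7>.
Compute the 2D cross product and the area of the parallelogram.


cross = -12*(-7) - 8*(-3) = 84 + 24 = 108
Parallelogram area = |108| = 108

cross = 108, parallelogram area = 108


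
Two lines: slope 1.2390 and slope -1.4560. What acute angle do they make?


m1-m2 = 2.695
1+m1*m2 = -0.803984
tan(theta) = |2.695/(-0.803984)| = 3.352057
theta = arctan(|2.695/(-0.803984)|) = 73.3889 degrees (acute angle)

73.3889 degrees


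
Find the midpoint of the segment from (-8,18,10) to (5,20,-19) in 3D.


Mx = (-8+5)/2 = -1.5000
My = (18+20)/2 = 19.0000
Mz = (10- 19)/2 = -4.5000

M = (-1.5000, 19.0000, -4.5000)


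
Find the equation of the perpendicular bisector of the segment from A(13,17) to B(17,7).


Midpoint = (15, 12)
Slope of AB = dy/dx = -10/4 = -2.5000
Perp slope = -dx/dy = 4/10 = 0.4000
b = My - (perp slope)*Mx = 12 + (4*15)/(-10) = 12 - 6.0000 = 6.0000

y = 0.4000x + 6.0000


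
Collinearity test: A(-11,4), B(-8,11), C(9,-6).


-11*(11+ 6) - 8*(-6-4) + 9*(4-11)
= -187 + 80 - 63 = -170

No, not collinear (determinant = -170)


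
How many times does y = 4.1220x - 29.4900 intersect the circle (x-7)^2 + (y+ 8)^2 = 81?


Substitute y = 4.1220x - 29.4900: (x-7)^2 + (4.1220x- 29.4900+ 8)^2 = 81
Expand to Ax^2 + Bx + C = 0, where b-k = -21.49
A = 1+m^2 = 17.990884
B = 2(m(b-k) - h) = 2(4.1220*(-21.49) - 7) = -191.16356
C = h^2 + (b-k)^2 - r^2 = 49 + 461.8201 - 81 = 429.8201
disc = B^2-4AC = 36543.5067 - 30931.3742 = 5612.1325
disc > 0

2 intersection points


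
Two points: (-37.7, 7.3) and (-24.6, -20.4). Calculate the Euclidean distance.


dx = -24.6 + 37.7 = 13.1
dy = -20.4 - 7.3 = -27.7
d = sqrt(171.61 + 767.29) = sqrt(938.9) = 30.6415

30.6415


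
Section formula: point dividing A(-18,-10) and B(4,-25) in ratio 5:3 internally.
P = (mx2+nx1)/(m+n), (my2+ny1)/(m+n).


Px = (5*4 + 3*(-18))/8 = -34/8 = -4.2500
Py = (5*(-25) + 3*(-10))/8 = -155/8 = -19.3750

P = (-4.2500, -19.3750)


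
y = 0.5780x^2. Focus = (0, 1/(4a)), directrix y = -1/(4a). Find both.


a = 0.5780
1/(4a) = 0.4325
Focus = (0, 0.4325)
Directrix: y = -0.4325

Focus = (0, 0.4325), Directrix: y = -0.4325


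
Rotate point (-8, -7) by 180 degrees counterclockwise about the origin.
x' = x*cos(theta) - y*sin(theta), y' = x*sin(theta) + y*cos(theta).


cos(180) = -1, sin(180) = 0
x' = -8*(-1) + 7*0 = 8
y' = -8*0 - 7*(-1) = 7

(8, 7)


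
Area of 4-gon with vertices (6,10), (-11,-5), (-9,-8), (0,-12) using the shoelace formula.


sum(xi*y_{i+1}) = 6*(-5) - 11*(-8) - 9*(-12) + 0*10 = 166
sum(yi*x_{i+1}) = 10*(-11) - 5*(-9) - 8*0 - 12*6 = -137
Area = |166 + 137|/2 = 303/2 = 151.5000

151.5000 sq units


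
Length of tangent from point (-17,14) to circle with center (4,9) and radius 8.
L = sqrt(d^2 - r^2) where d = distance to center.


d = sqrt((-17-4)^2 + (14-9)^2) = sqrt(441+25) = 21.5870
L = sqrt(466.0000 - 64) = sqrt(402.0000) = 20.0499

20.0499


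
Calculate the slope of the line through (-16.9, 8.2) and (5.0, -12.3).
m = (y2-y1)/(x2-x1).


dy = -12.3 - 8.2 = -20.5
dx = 5.0 + 16.9 = 21.9
m = -20.5/21.9 = -0.9361

m = -0.9361


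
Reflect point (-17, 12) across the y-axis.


Reflection rule for y-axis: (-x, y)
(-17, 12) -> (17, 12)

(17, 12)


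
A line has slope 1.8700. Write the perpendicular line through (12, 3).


Perpendicular slope = -1/m1 = -1/1.8700 = -0.5348
b2 = y0 - m2*x0 = 3 + 12/1.8700 = 3 + 6.4171 = 9.4171

y = -0.5348x + 9.4171


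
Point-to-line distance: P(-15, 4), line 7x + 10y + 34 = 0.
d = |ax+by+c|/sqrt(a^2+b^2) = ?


|7*(-15) + 10*4 + 34| = |-31| = 31
sqrt(49 + 100) = sqrt(149) = 12.2066
d = 31/sqrt(149) = 2.5396

2.5396


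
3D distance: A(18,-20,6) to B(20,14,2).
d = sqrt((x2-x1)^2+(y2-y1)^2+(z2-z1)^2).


dx=2, dy=34, dz=-4
d = sqrt(4+1156+16) = sqrt(1176) = 34.2929

34.2929


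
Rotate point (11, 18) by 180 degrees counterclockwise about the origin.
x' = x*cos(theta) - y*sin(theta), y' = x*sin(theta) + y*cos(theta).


cos(180) = -1, sin(180) = 0
x' = 11*(-1) - 18*0 = -11
y' = 11*0 + 18*(-1) = -18

(-11, -18)


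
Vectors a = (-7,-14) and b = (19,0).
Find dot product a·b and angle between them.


a·b = -7*19 - 14*0 = -133 + 0 = -133
|a| = sqrt(49+196) = 15.6525
|b| = sqrt(361+0) = 19.0000
cos(theta) = -133/(sqrt(245)*sqrt(361)) = -133/sqrt(88445) = -0.447214
theta = arccos(-133/sqrt(88445)) = 116.5651 degrees

a·b = -133, theta = 116.5651 deg


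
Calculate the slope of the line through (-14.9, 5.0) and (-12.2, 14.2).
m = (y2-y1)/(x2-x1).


dy = 14.2 - 5.0 = 9.2
dx = -12.2 + 14.9 = 2.7
m = 9.2/2.7 = 3.4074

m = 3.4074


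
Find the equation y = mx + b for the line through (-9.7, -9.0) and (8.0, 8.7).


m = (17.7)/(17.7) = 1.0000
b = y1 - m*x1 = -9.0 - (17.7*(-9.7))/(17.7) = -9.0 + 9.7000 = 0.7000

y = 1.0000x + 0.7000


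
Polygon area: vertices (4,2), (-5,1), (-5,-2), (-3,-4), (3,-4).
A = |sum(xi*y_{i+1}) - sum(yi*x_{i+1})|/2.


sum(xi*y_{i+1}) = 4*1 - 5*(-2) - 5*(-4) - 3*(-4) + 3*2 = 52
sum(yi*x_{i+1}) = 2*(-5) + 1*(-5) - 2*(-3) - 4*3 - 4*4 = -37
Area = |52 + 37|/2 = 89/2 = 44.5000

44.5000 sq units


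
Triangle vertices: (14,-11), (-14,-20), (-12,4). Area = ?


14*(-20-4) = -336
-14*(4+ 11) = -210
-12*(-11+ 20) = -108
sum = -654
Area = |-654|/2 = 327.0000

327.0000 sq units


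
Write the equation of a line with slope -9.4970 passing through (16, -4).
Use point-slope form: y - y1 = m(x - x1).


y + 4 = -9.4970(x - 16)
y = -9.4970x - 4 + 9.4970*16
y = -9.4970x + 147.9520

y = -9.4970x + 147.9520


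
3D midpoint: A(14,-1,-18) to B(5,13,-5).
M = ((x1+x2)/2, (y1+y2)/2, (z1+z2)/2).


Mx = (14+5)/2 = 9.5000
My = (-1+13)/2 = 6.0000
Mz = (-18- 5)/2 = -11.5000

M = (9.5000, 6.0000, -11.5000)


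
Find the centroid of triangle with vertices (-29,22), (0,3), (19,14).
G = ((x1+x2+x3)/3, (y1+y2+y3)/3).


Gx = (-29+0+19)/3 = -10/3 = -3.3333
Gy = (22+3+14)/3 = 39/3 = 13.0000

G = (-3.3333, 13.0000)


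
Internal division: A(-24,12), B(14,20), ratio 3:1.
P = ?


Px = (3*14 + 1*(-24))/4 = 18/4 = 4.5000
Py = (3*20 + 1*12)/4 = 72/4 = 18.0000

P = (4.5000, 18.0000)


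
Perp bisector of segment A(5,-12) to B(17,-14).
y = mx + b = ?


Midpoint = (11, -13)
Slope of AB = dy/dx = -2/12 = -0.1667
Perp slope = -dx/dy = 12/2 = 6.0000
b = My - (perp slope)*Mx = -13 + (12*11)/(-2) = -13 - 66.0000 = -79.0000

y = 6.0000x - 79.0000


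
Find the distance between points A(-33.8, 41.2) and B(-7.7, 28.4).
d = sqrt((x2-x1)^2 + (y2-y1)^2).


dx = -7.7 + 33.8 = 26.1
dy = 28.4 - 41.2 = -12.8
d = sqrt(681.21 + 163.84) = sqrt(845.05) = 29.0697

29.0697


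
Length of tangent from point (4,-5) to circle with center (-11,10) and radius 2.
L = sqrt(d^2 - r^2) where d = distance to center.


d = sqrt((4+ 11)^2 + (-5-10)^2) = sqrt(225+225) = 21.2132
L = sqrt(450.0000 - 4) = sqrt(446.0000) = 21.1187

21.1187


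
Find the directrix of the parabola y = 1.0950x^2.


a = 1.0950
1/(4a) = 0.2283
directrix: y = -0.2283 = -0.2283

y = -0.2283


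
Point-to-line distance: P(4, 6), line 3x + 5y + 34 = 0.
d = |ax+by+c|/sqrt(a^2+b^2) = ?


|3*4 + 5*6 + 34| = |76| = 76
sqrt(9 + 25) = sqrt(34) = 5.8310
d = 76/sqrt(34) = 13.0339

13.0339


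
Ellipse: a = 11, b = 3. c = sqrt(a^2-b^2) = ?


c^2 = 11^2 - 3^2 = 121 - 9 = 112
c = sqrt(112) = 10.5830

c = 10.5830


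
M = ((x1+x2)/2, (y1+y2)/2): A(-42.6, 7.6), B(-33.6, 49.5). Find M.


Mx = (-42.6 - 33.6)/2 = -76.2/2 = -38.1000
My = (7.6 + 49.5)/2 = 57.1/2 = 28.5500

(-38.1000, 28.5500)


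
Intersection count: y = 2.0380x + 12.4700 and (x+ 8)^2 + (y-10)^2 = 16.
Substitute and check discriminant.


Substitute y = 2.0380x + 12.4700: (x+ 8)^2 + (2.0380x+12.4700-10)^2 = 16
Expand to Ax^2 + Bx + C = 0, where b-k = 2.47
A = 1+m^2 = 5.153444
B = 2(m(b-k) - h) = 2(2.0380*2.47 + 8) = 26.06772
C = h^2 + (b-k)^2 - r^2 = 64 + 6.1009 - 16 = 54.1009
disc = B^2-4AC = 679.5260 - 1115.2238 = -435.6978
disc < 0

0 intersection points


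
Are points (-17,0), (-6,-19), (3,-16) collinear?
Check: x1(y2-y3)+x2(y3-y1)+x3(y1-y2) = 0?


-17*(-19+ 16) - 6*(-16-0) + 3*(0+ 19)
= 51 + 96 + 57 = 204

No, not collinear (determinant = 204)


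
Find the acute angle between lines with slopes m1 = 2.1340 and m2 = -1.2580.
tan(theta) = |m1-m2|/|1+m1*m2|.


m1-m2 = 3.392
1+m1*m2 = -1.684572
tan(theta) = |3.392/(-1.684572)| = 2.013568
theta = arctan(|3.392/(-1.684572)|) = 63.5896 degrees (acute angle)

63.5896 degrees


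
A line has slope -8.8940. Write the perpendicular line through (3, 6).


Perpendicular slope = -1/m1 = -1/(-8.8940) = 0.1124
b2 = y0 - m2*x0 = 6 + 3/(-8.8940) = 6 - 0.3373 = 5.6627

y = 0.1124x + 5.6627


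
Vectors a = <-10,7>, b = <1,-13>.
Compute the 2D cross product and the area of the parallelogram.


cross = -10*(-13) - 7*1 = 130 - 7 = 123
Parallelogram area = |123| = 123

cross = 123, parallelogram area = 123


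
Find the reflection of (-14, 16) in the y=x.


Reflection rule for y=x: (y, x)
(-14, 16) -> (16, -14)

(16, -14)


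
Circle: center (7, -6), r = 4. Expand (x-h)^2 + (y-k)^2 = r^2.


(x-7)^2 + (y+ 6)^2 = 4^2
D = -2h = -14, E = -2k = 12
F = h^2+k^2-r^2 = 49+36-16 = 69

x^2 + y^2 - 14x + 12y + 69 = 0


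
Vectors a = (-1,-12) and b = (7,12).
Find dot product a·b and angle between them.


a·b = -1*7 - 12*12 = -7 - 144 = -151
|a| = sqrt(1+144) = 12.0416
|b| = sqrt(49+144) = 13.8924
cos(theta) = -151/(sqrt(145)*sqrt(193)) = -151/sqrt(27985) = -0.902639
theta = arccos(-151/sqrt(27985)) = 154.5072 degrees

a·b = -151, theta = 154.5072 deg


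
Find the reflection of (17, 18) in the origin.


Reflection rule for origin: (-x, -y)
(17, 18) -> (-17, -18)

(-17, -18)


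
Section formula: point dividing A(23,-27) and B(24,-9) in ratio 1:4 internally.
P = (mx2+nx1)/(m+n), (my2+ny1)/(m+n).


Px = (1*24 + 4*23)/5 = 116/5 = 23.2000
Py = (1*(-9) + 4*(-27))/5 = -117/5 = -23.4000

P = (23.2000, -23.4000)


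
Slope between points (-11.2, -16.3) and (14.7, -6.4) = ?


dy = -6.4 + 16.3 = 9.9
dx = 14.7 + 11.2 = 25.9
m = 9.9/25.9 = 0.3822

m = 0.3822


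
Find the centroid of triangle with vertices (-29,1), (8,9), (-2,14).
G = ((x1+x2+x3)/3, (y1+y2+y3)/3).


Gx = (-29+8- 2)/3 = -23/3 = -7.6667
Gy = (1+9+14)/3 = 24/3 = 8.0000

G = (-7.6667, 8.0000)


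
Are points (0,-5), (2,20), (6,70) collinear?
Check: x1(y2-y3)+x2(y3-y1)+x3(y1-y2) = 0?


0*(20-70) + 2*(70+ 5) + 6*(-5-20)
= 0 + 150 - 150 = 0

Yes, collinear (determinant = 0)


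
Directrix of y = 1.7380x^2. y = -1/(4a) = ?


a = 1.7380
1/(4a) = 0.1438
directrix: y = -0.1438 = -0.1438

y = -0.1438


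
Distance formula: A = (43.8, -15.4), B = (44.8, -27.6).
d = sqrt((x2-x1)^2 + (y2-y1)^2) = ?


dx = 44.8 - 43.8 = 1.0
dy = -27.6 + 15.4 = -12.2
d = sqrt(1.0 + 148.84) = sqrt(149.84) = 12.2409

12.2409


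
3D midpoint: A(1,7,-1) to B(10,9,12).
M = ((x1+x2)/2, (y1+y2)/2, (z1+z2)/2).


Mx = (1+10)/2 = 5.5000
My = (7+9)/2 = 8.0000
Mz = (-1+12)/2 = 5.5000

M = (5.5000, 8.0000, 5.5000)


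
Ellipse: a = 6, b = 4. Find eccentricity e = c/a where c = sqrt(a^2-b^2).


c = sqrt(36-16) = sqrt(20) = 4.4721
e = c/a = sqrt(20)/6 = 0.7454

e = 0.7454


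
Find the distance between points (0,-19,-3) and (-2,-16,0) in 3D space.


dx=-2, dy=3, dz=3
d = sqrt(4+9+9) = sqrt(22) = 4.6904

4.6904


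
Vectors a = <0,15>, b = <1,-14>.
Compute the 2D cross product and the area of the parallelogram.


cross = 0*(-14) - 15*1 = 0 - 15 = -15
Parallelogram area = |-15| = 15

cross = -15, parallelogram area = 15


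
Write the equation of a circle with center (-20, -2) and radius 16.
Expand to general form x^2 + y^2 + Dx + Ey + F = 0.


(x+ 20)^2 + (y+ 2)^2 = 16^2
D = -2h = 40, E = -2k = 4
F = h^2+k^2-r^2 = 400+4-256 = 148

x^2 + y^2 + 40x + 4y + 148 = 0


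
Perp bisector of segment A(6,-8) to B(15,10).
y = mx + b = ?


Midpoint = (10.5, 1)
Slope of AB = dy/dx = 18/9 = 2.0000
Perp slope = -dx/dy = -9/18 = -0.5000
b = My - (perp slope)*Mx = 1 + (9*10.5)/18 = 1 + 5.2500 = 6.2500

y = -0.5000x + 6.2500


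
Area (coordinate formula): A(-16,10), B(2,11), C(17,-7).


-16*(11+ 7) = -288
2*(-7-10) = -34
17*(10-11) = -17
sum = -339
Area = |-339|/2 = 169.5000

169.5000 sq units


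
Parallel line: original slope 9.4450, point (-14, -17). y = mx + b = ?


Parallel lines have equal slopes.
m2 = 9.4450
b2 = -17 - 9.4450*(-14) = 115.2300

y = 9.4450x + 115.2300


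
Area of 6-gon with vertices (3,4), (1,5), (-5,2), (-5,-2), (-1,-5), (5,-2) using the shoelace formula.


sum(xi*y_{i+1}) = 3*5 + 1*2 - 5*(-2) - 5*(-5) - 1*(-2) + 5*4 = 74
sum(yi*x_{i+1}) = 4*1 + 5*(-5) + 2*(-5) - 2*(-1) - 5*5 - 2*3 = -60
Area = |74 + 60|/2 = 134/2 = 67.0000

67.0000 sq units


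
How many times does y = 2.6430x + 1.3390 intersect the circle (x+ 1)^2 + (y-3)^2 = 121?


Substitute y = 2.6430x + 1.3390: (x+ 1)^2 + (2.6430x+1.3390-3)^2 = 121
Expand to Ax^2 + Bx + C = 0, where b-k = -1.661
A = 1+m^2 = 7.985449
B = 2(m(b-k) - h) = 2(2.6430*(-1.661) + 1) = -6.780046
C = h^2 + (b-k)^2 - r^2 = 1 + 2.758921 - 121 = -117.241079
disc = B^2-4AC = 45.9690 + 3744.8906 = 3790.8596
disc > 0

2 intersection points


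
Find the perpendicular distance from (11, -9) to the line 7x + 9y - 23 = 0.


|7*11 + 9*(-9) - 23| = |-27| = 27
sqrt(49 + 81) = sqrt(130) = 11.4018
d = 27/sqrt(130) = 2.3681

2.3681


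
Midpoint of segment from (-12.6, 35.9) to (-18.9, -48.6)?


Mx = (-12.6 - 18.9)/2 = -31.5/2 = -15.7500
My = (35.9 - 48.6)/2 = -12.7/2 = -6.3500

(-15.7500, -6.3500)


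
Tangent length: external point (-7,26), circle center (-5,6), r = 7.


d = sqrt((-7+ 5)^2 + (26-6)^2) = sqrt(4+400) = 20.0998
L = sqrt(404.0000 - 49) = sqrt(355.0000) = 18.8414

18.8414


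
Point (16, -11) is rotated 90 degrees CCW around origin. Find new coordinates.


cos(90) = 0, sin(90) = 1
x' = 16*0 + 11*1 = 11
y' = 16*1 - 11*0 = 16

(11, 16)


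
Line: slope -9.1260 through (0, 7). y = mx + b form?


y - 7 = -9.1260(x - 0)
y = -9.1260x + 7 + 9.1260*0
y = -9.1260x + 7.0000

y = -9.1260x + 7.0000


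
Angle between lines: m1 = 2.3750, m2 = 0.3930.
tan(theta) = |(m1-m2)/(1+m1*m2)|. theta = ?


m1-m2 = 1.982
1+m1*m2 = 1.933375
tan(theta) = |1.982/1.933375| = 1.025150
theta = arctan(|1.982/1.933375|) = 45.7115 degrees (acute angle)

45.7115 degrees


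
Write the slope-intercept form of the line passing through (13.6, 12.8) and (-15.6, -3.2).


m = (-16.0)/(-29.2) = 0.5479
b = y1 - m*x1 = 12.8 - (-16.0*13.6)/(-29.2) = 12.8 - 7.4521 = 5.3479

y = 0.5479x + 5.3479


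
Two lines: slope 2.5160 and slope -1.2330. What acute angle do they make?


m1-m2 = 3.749
1+m1*m2 = -2.102228
tan(theta) = |3.749/(-2.102228)| = 1.783346
theta = arctan(|3.749/(-2.102228)|) = 60.7187 degrees (acute angle)

60.7187 degrees


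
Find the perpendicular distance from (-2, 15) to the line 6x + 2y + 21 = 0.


|6*(-2) + 2*15 + 21| = |39| = 39
sqrt(36 + 4) = sqrt(40) = 6.3246
d = 39/sqrt(40) = 6.1664

6.1664


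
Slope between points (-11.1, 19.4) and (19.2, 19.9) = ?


dy = 19.9 - 19.4 = 0.5
dx = 19.2 + 11.1 = 30.3
m = 0.5/30.3 = 0.0165

m = 0.0165


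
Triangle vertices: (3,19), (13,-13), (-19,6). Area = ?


3*(-13-6) = -57
13*(6-19) = -169
-19*(19+ 13) = -608
sum = -834
Area = |-834|/2 = 417.0000

417.0000 sq units


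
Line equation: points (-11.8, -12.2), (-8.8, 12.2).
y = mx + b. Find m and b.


m = (24.4)/(3.0) = 8.1333
b = y1 - m*x1 = -12.2 - (24.4*(-11.8))/(3.0) = -12.2 + 95.9733 = 83.7733

y = 8.1333x + 83.7733


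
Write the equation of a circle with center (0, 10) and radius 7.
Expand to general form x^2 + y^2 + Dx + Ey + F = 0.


(x-0)^2 + (y-10)^2 = 7^2
D = -2h = 0, E = -2k = -20
F = h^2+k^2-r^2 = 0+100-49 = 51

x^2 + y^2 - 20y + 51 = 0


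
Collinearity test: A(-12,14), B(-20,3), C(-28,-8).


-12*(3+ 8) - 20*(-8-14) - 28*(14-3)
= -132 + 440 - 308 = 0

Yes, collinear (determinant = 0)


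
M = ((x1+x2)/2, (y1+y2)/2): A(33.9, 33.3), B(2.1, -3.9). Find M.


Mx = (33.9 + 2.1)/2 = 36.0/2 = 18.0000
My = (33.3 - 3.9)/2 = 29.4/2 = 14.7000

(18.0000, 14.7000)


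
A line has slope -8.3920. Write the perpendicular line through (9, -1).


Perpendicular slope = -1/m1 = -1/(-8.3920) = 0.1192
b2 = y0 - m2*x0 = -1 + 9/(-8.3920) = -1 - 1.0724 = -2.0724

y = 0.1192x - 2.0724


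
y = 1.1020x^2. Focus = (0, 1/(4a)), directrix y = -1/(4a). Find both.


a = 1.1020
1/(4a) = 0.2269
Focus = (0, 0.2269)
Directrix: y = -0.2269

Focus = (0, 0.2269), Directrix: y = -0.2269
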